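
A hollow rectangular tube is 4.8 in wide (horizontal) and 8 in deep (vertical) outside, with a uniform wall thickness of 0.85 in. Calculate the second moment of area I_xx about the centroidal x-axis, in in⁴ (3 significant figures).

I_xx ≈ 140 in⁴

Split into non-overlapping primitives; take the origin at the lower-left of the bounding box.
Outer rectangle: 4.8 × 8, A = 38.4 in², y = 4 in, Ī = 204.8 in⁴.
Inner void (subtracted): 3.1 × 6.3, A = 19.53 in², y = 4 in, Ī = 64.595 in⁴.
By symmetry the centroid is at mid-height, ȳ = 4 in.
All pieces are centred on the centroidal x-axis, so I = ΣĪ (holes subtracted) = 140.2 in⁴.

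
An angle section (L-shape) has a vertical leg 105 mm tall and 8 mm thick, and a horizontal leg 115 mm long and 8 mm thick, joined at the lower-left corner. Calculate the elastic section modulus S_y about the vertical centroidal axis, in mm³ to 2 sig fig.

S_y ≈ 2.7 × 10⁴ mm³

Break the section into simple shapes (no overlaps), measuring from the bottom-left corner of the bounding box.
Vertical leg: 8 × 105, A = 840 mm², x = 4 mm, Ī = 4 480 mm⁴.
Horizontal leg (remainder): 107 × 8, A = 856 mm², x = 61.5 mm, Ī = 816 695 mm⁴.
Centroid: x̄ = ΣA·x / ΣA = 33.02 mm.
Transfer each piece to the vertical centroidal axis using Ī + A·d² with d = x − 33.02:
  vertical leg: d = -29.02 mm → contributes +711 955 mm⁴
  horizontal leg (remainder): d = 28.48 mm → contributes +1 510 946 mm⁴
Total I = 2 222 901 mm⁴.
Extreme fibre distance c = 81.98 mm; S = I/c = 27 116 mm³.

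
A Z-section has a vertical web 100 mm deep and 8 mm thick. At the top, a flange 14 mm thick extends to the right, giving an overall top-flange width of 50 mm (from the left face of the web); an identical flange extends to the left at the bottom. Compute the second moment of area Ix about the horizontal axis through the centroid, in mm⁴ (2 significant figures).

Ix ≈ 2.9 × 10⁶ mm⁴

Decompose the section into non-overlapping parts with the origin at the bottom-left of its bounding rectangle.
Web: 8 × 100, A = 800 mm², y = 50 mm, Ī = 666 667 mm⁴.
Top flange (beyond web): 42 × 14, A = 588 mm², y = 93 mm, Ī = 9 604 mm⁴.
Bottom flange (beyond web): 42 × 14, A = 588 mm², y = 7 mm, Ī = 9 604 mm⁴.
Centroid: ȳ = ΣA·y / ΣA = 50 mm.
Transfer each piece to the horizontal axis through the centroid using Ī + A·d² with d = y − 50:
  web: d = 0 mm → contributes +666 667 mm⁴
  top flange (beyond web): d = 43 mm → contributes +1 096 816 mm⁴
  bottom flange (beyond web): d = -43 mm → contributes +1 096 816 mm⁴
Total I = 2 860 299 mm⁴.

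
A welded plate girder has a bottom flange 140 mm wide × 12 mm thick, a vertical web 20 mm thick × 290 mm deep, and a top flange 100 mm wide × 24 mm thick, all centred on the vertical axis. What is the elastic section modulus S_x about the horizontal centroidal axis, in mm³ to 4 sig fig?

Treat the section as a set of non-overlapping primitives; coordinates are from the bounding-box lower-left.
Bottom plate: 140 × 12, A = 1 680 mm², y = 6 mm, Ī = 20 160 mm⁴.
Web plate: 20 × 290, A = 5 800 mm², y = 157 mm, Ī = 40 648 333 mm⁴.
Top plate: 100 × 24, A = 2 400 mm², y = 314 mm, Ī = 115 200 mm⁴.
Centroid: ȳ = ΣA·y / ΣA = 169.462 mm.
Transfer each piece to the horizontal centroidal axis using Ī + A·d² with d = y − 169.462:
  bottom plate: d = -163.462 mm → contributes +44 909 213 mm⁴
  web plate: d = -12.4615 mm → contributes +41 549 015 mm⁴
  top plate: d = 144.538 mm → contributes +50 254 480 mm⁴
Total I = 136 712 709 mm⁴.
Extreme fibre distance c = 169.462 mm; S = I/c = 806 748 mm³.

S_x ≈ 8.067 × 10⁵ mm³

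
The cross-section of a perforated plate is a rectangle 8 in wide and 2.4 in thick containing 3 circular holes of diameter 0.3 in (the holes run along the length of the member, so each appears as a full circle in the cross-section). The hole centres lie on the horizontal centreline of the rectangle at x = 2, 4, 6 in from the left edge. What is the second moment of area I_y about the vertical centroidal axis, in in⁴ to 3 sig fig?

Decompose the section into non-overlapping parts with the origin at the bottom-left of its bounding rectangle.
Plate: 8 × 2.4, A = 19.2 in², x = 4 in, Ī = 102.4 in⁴.
Hole 1 (subtracted): ⌀0.3, A = 0.070686 in², x = 2 in, Ī = 0.00039761 in⁴.
Hole 2 (subtracted): ⌀0.3, A = 0.070686 in², x = 4 in, Ī = 0.00039761 in⁴.
Hole 3 (subtracted): ⌀0.3, A = 0.070686 in², x = 6 in, Ī = 0.00039761 in⁴.
By symmetry the centroid is at mid-width, x̄ = 4 in.
Transfer each piece to the vertical centroidal axis using Ī + A·d² with d = x − 4:
  plate: d = 0 in → contributes +102.4 in⁴
  hole 1: d = -2 in → contributes −0.28314 in⁴
  hole 2: d = 0 in → contributes −0.00039761 in⁴
  hole 3: d = 2 in → contributes −0.28314 in⁴
Total I = 101.83 in⁴.

I_y ≈ 102 in⁴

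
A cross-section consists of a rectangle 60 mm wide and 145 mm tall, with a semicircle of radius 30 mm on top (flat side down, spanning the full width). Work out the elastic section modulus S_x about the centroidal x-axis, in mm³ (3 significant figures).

S_x ≈ 2.67 × 10⁵ mm³

Treat the section as a set of non-overlapping primitives; coordinates are from the bounding-box lower-left.
Rectangular body: 60 × 145, A = 8 700 mm², y = 72.5 mm, Ī = 15 243 125 mm⁴.
Semicircular cap: semicircle r = 30, A = 1413.7 mm², y = 157.73 mm, Ī = 88 903 mm⁴.
Centroid: ȳ = ΣA·y / ΣA = 84.414 mm.
Transfer each piece to the centroidal x-axis using Ī + A·d² with d = y − 84.414:
  rectangular body: d = -11.914 mm → contributes +16 478 025 mm⁴
  semicircular cap: d = 73.318 mm → contributes +7 688 468 mm⁴
Total I = 24 166 493 mm⁴.
Extreme fibre distance c = 90.586 mm; S = I/c = 266 779 mm³.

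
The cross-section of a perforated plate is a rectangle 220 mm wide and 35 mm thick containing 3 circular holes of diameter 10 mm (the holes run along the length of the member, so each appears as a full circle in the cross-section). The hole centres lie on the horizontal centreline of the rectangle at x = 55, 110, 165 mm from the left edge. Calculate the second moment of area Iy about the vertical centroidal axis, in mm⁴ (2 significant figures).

Break the section into simple shapes (no overlaps), measuring from the bottom-left corner of the bounding box.
Plate: 220 × 35, A = 7 700 mm², x = 110 mm, Ī = 31 056 667 mm⁴.
Hole 1 (subtracted): ⌀10, A = 78.54 mm², x = 55 mm, Ī = 490.9 mm⁴.
Hole 2 (subtracted): ⌀10, A = 78.54 mm², x = 110 mm, Ī = 490.9 mm⁴.
Hole 3 (subtracted): ⌀10, A = 78.54 mm², x = 165 mm, Ī = 490.9 mm⁴.
By symmetry the centroid is at mid-width, x̄ = 110 mm.
Transfer each piece to the vertical centroidal axis using Ī + A·d² with d = x − 110:
  plate: d = 0 mm → contributes +31 056 667 mm⁴
  hole 1: d = -55 mm → contributes −238 074 mm⁴
  hole 2: d = 0 mm → contributes −490.9 mm⁴
  hole 3: d = 55 mm → contributes −238 074 mm⁴
Total I = 30 580 028 mm⁴.

Iy ≈ 3.1 × 10⁷ mm⁴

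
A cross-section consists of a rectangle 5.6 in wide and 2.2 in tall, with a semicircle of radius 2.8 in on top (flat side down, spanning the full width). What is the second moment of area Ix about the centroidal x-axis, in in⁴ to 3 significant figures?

Ix ≈ 44.0 in⁴

Split into non-overlapping primitives; take the origin at the lower-left of the bounding box.
Rectangular body: 5.6 × 2.2, A = 12.32 in², y = 1.1 in, Ī = 4.9691 in⁴.
Semicircular cap: semicircle r = 2.8, A = 12.315 in², y = 3.3884 in, Ī = 6.7463 in⁴.
Centroid: ȳ = ΣA·y / ΣA = 2.2439 in.
Transfer each piece to the centroidal x-axis using Ī + A·d² with d = y − 2.2439:
  rectangular body: d = -1.1439 in → contributes +21.091 in⁴
  semicircular cap: d = 1.1444 in → contributes +22.875 in⁴
Total I = 43.966 in⁴.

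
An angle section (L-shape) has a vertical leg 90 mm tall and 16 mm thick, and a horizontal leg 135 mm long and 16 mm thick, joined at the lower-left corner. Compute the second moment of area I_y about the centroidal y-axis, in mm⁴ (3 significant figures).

Break the section into simple shapes (no overlaps), measuring from the bottom-left corner of the bounding box.
Vertical leg: 16 × 90, A = 1 440 mm², x = 8 mm, Ī = 30 720 mm⁴.
Horizontal leg (remainder): 119 × 16, A = 1 904 mm², x = 75.5 mm, Ī = 2 246 879 mm⁴.
Centroid: x̄ = ΣA·x / ΣA = 46.433 mm.
Transfer each piece to the centroidal y-axis using Ī + A·d² with d = x − 46.433:
  vertical leg: d = -38.433 mm → contributes +2 157 739 mm⁴
  horizontal leg (remainder): d = 29.067 mm → contributes +3 855 549 mm⁴
Total I = 6 013 288 mm⁴.

I_y ≈ 6.01 × 10⁶ mm⁴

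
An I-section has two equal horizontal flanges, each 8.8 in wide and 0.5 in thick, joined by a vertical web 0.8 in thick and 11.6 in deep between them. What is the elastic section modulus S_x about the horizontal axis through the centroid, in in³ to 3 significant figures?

S_x ≈ 67.7 in³

Decompose the section into non-overlapping parts with the origin at the bottom-left of its bounding rectangle.
Bottom flange: 8.8 × 0.5, A = 4.4 in², y = 0.25 in, Ī = 0.091667 in⁴.
Web: 0.8 × 11.6, A = 9.28 in², y = 6.3 in, Ī = 104.06 in⁴.
Top flange: 8.8 × 0.5, A = 4.4 in², y = 12.35 in, Ī = 0.091667 in⁴.
By symmetry the centroid is at mid-height, ȳ = 6.3 in.
Transfer each piece to the horizontal axis through the centroid using Ī + A·d² with d = y − 6.3:
  bottom flange: d = -6.05 in → contributes +161.14 in⁴
  web: d = 0 in → contributes +104.06 in⁴
  top flange: d = 6.05 in → contributes +161.14 in⁴
Total I = 426.35 in⁴.
Extreme fibre distance c = 6.3 in; S = I/c = 67.674 in³.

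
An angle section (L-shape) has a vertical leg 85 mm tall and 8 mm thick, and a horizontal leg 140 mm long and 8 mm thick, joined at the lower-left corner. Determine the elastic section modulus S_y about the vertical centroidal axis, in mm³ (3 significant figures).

Break the section into simple shapes (no overlaps), measuring from the bottom-left corner of the bounding box.
Vertical leg: 8 × 85, A = 680 mm², x = 4 mm, Ī = 3626.7 mm⁴.
Horizontal leg (remainder): 132 × 8, A = 1 056 mm², x = 74 mm, Ī = 1 533 312 mm⁴.
Centroid: x̄ = ΣA·x / ΣA = 46.581 mm.
Transfer each piece to the vertical centroidal axis using Ī + A·d² with d = x − 46.581:
  vertical leg: d = -42.581 mm → contributes +1 236 542 mm⁴
  horizontal leg (remainder): d = 27.419 mm → contributes +2 327 235 mm⁴
Total I = 3 563 777 mm⁴.
Extreme fibre distance c = 93.419 mm; S = I/c = 38 148 mm³.

S_y ≈ 3.81 × 10⁴ mm³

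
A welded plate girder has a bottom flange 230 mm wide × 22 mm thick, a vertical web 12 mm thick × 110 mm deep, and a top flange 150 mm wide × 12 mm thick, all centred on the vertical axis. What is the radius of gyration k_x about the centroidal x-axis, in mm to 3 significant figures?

k_x ≈ 54.3 mm

Break the section into simple shapes (no overlaps), measuring from the bottom-left corner of the bounding box.
Bottom plate: 230 × 22, A = 5 060 mm², y = 11 mm, Ī = 204 087 mm⁴.
Web plate: 12 × 110, A = 1 320 mm², y = 77 mm, Ī = 1 331 000 mm⁴.
Top plate: 150 × 12, A = 1 800 mm², y = 138 mm, Ī = 21 600 mm⁴.
Centroid: ȳ = ΣA·y / ΣA = 49.597 mm.
Transfer each piece to the centroidal x-axis using Ī + A·d² with d = y − 49.597:
  bottom plate: d = -38.597 mm → contributes +7 741 947 mm⁴
  web plate: d = 27.403 mm → contributes +2 322 251 mm⁴
  top plate: d = 88.403 mm → contributes +14 088 897 mm⁴
Total I = 24 153 095 mm⁴.
Radius of gyration: k = √(I/A) = √(24 153 095 / 8 180) = 54.339 mm.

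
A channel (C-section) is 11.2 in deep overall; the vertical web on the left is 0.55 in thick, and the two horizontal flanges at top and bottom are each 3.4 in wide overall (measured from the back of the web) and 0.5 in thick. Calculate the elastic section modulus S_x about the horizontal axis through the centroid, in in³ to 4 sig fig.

S_x ≈ 26.08 in³

Decompose the section into non-overlapping parts with the origin at the bottom-left of its bounding rectangle.
Web: 0.55 × 11.2, A = 6.16 in², y = 5.6 in, Ī = 64.3925 in⁴.
Top flange (beyond web): 2.85 × 0.5, A = 1.425 in², y = 10.95 in, Ī = 0.0296875 in⁴.
Bottom flange (beyond web): 2.85 × 0.5, A = 1.425 in², y = 0.25 in, Ī = 0.0296875 in⁴.
By symmetry the centroid is at mid-height, ȳ = 5.6 in.
Transfer each piece to the horizontal axis through the centroid using Ī + A·d² with d = y − 5.6:
  web: d = 0 in → contributes +64.3925 in⁴
  top flange (beyond web): d = 5.35 in → contributes +40.8168 in⁴
  bottom flange (beyond web): d = -5.35 in → contributes +40.8168 in⁴
Total I = 146.026 in⁴.
Extreme fibre distance c = 5.6 in; S = I/c = 26.0761 in³.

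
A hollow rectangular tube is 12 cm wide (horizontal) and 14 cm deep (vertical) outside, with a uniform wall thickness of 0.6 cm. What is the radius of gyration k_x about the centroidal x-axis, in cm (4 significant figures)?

k_x ≈ 5.365 cm

Break the section into simple shapes (no overlaps), measuring from the bottom-left corner of the bounding box.
Outer rectangle: 12 × 14, A = 168 cm², y = 7 cm, Ī = 2 744 cm⁴.
Inner void (subtracted): 10.8 × 12.8, A = 138.24 cm², y = 7 cm, Ī = 1887.44 cm⁴.
By symmetry the centroid is at mid-height, ȳ = 7 cm.
All pieces are centred on the centroidal x-axis, so I = ΣĪ (holes subtracted) = 856.563 cm⁴.
Radius of gyration: k = √(I/A) = √(856.563 / 29.76) = 5.36492 cm.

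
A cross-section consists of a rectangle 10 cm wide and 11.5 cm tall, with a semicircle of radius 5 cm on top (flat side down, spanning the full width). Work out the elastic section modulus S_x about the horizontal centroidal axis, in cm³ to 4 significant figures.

Split into non-overlapping primitives; take the origin at the lower-left of the bounding box.
Rectangular body: 10 × 11.5, A = 115 cm², y = 5.75 cm, Ī = 1267.4 cm⁴.
Semicircular cap: semicircle r = 5, A = 39.2699 cm², y = 13.6221 cm, Ī = 68.5981 cm⁴.
Centroid: ȳ = ΣA·y / ΣA = 7.75386 cm.
Transfer each piece to the horizontal centroidal axis using Ī + A·d² with d = y − 7.75386:
  rectangular body: d = -2.00386 cm → contributes +1729.17 cm⁴
  semicircular cap: d = 5.86821 cm → contributes +1420.89 cm⁴
Total I = 3150.06 cm⁴.
Extreme fibre distance c = 8.74614 cm; S = I/c = 360.166 cm³.

S_x ≈ 360.2 cm³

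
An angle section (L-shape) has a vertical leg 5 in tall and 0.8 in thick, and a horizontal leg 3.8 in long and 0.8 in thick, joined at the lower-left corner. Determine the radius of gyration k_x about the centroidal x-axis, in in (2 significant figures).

k_x ≈ 1.5 in

Split into non-overlapping primitives; take the origin at the lower-left of the bounding box.
Vertical leg: 0.8 × 5, A = 4 in², y = 2.5 in, Ī = 8.333 in⁴.
Horizontal leg (remainder): 3 × 0.8, A = 2.4 in², y = 0.4 in, Ī = 0.128 in⁴.
Centroid: ȳ = ΣA·y / ΣA = 1.713 in.
Transfer each piece to the centroidal x-axis using Ī + A·d² with d = y − 1.713:
  vertical leg: d = 0.7875 in → contributes +10.81 in⁴
  horizontal leg (remainder): d = -1.313 in → contributes +4.262 in⁴
Total I = 15.08 in⁴.
Radius of gyration: k = √(I/A) = √(15.08 / 6.4) = 1.535 in.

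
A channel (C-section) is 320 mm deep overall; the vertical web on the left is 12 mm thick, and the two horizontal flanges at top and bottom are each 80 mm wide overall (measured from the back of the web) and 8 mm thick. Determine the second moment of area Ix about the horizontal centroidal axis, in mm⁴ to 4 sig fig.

Decompose the section into non-overlapping parts with the origin at the bottom-left of its bounding rectangle.
Web: 12 × 320, A = 3 840 mm², y = 160 mm, Ī = 32 768 000 mm⁴.
Top flange (beyond web): 68 × 8, A = 544 mm², y = 316 mm, Ī = 2901.33 mm⁴.
Bottom flange (beyond web): 68 × 8, A = 544 mm², y = 4 mm, Ī = 2901.33 mm⁴.
By symmetry the centroid is at mid-height, ȳ = 160 mm.
Transfer each piece to the horizontal centroidal axis using Ī + A·d² with d = y − 160:
  web: d = 0 mm → contributes +32 768 000 mm⁴
  top flange (beyond web): d = 156 mm → contributes +13 241 685 mm⁴
  bottom flange (beyond web): d = -156 mm → contributes +13 241 685 mm⁴
Total I = 59 251 371 mm⁴.

Ix ≈ 5.925 × 10⁷ mm⁴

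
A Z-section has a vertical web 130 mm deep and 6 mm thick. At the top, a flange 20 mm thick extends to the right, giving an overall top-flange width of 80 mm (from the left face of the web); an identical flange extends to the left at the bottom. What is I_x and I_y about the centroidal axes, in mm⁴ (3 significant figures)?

I_x ≈ 1.02 × 10⁷ mm⁴, I_y ≈ 6.09 × 10⁶ mm⁴

Break the section into simple shapes (no overlaps), measuring from the bottom-left corner of the bounding box.
Web: 6 × 130, A = 780 mm², y = 65 mm, Ī = 1 098 500 mm⁴.
Top flange (beyond web): 74 × 20, A = 1 480 mm², y = 120 mm, Ī = 49 333 mm⁴.
Bottom flange (beyond web): 74 × 20, A = 1 480 mm², y = 10 mm, Ī = 49 333 mm⁴.
Centroid: ȳ = ΣA·y / ΣA = 65 mm.
Transfer each piece to the centroidal x-axis using Ī + A·d² with d = y − 65:
  web: d = 0 mm → contributes +1 098 500 mm⁴
  top flange (beyond web): d = 55 mm → contributes +4 526 333 mm⁴
  bottom flange (beyond web): d = -55 mm → contributes +4 526 333 mm⁴
Total I = 10 151 167 mm⁴.
For the y-axis: x̄ = 77 mm.
Repeating about the centroidal y-axis gives I_y = 6 089 087 mm⁴.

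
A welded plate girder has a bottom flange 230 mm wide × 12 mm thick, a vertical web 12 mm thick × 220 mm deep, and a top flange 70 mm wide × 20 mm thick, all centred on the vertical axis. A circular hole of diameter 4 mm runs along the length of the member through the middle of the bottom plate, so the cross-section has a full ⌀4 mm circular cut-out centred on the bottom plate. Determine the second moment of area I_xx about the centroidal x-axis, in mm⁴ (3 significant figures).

Treat the section as a set of non-overlapping primitives; coordinates are from the bounding-box lower-left.
Bottom plate: 230 × 12, A = 2 760 mm², y = 6 mm, Ī = 33 120 mm⁴.
Web plate: 12 × 220, A = 2 640 mm², y = 122 mm, Ī = 10 648 000 mm⁴.
Top plate: 70 × 20, A = 1 400 mm², y = 242 mm, Ī = 46 667 mm⁴.
Hole (subtracted): ⌀4, A = 12.566 mm², y = 6 mm, Ī = 12.566 mm⁴.
Centroid: ȳ = ΣA·y / ΣA = 99.797 mm.
Transfer each piece to the centroidal x-axis using Ī + A·d² with d = y − 99.797:
  bottom plate: d = -93.797 mm → contributes +24 315 192 mm⁴
  web plate: d = 22.203 mm → contributes +11 949 465 mm⁴
  top plate: d = 142.2 mm → contributes +28 357 091 mm⁴
  hole: d = -93.797 mm → contributes −110 570 mm⁴
Total I = 64 511 178 mm⁴.

I_xx ≈ 6.45 × 10⁷ mm⁴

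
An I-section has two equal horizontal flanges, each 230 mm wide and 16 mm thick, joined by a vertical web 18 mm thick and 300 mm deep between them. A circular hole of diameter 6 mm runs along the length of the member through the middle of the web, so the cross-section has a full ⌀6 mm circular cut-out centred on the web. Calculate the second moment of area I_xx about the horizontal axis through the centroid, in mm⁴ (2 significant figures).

I_xx ≈ 2.2 × 10⁸ mm⁴

Treat the section as a set of non-overlapping primitives; coordinates are from the bounding-box lower-left.
Bottom flange: 230 × 16, A = 3 680 mm², y = 8 mm, Ī = 78 507 mm⁴.
Web: 18 × 300, A = 5 400 mm², y = 166 mm, Ī = 40 500 000 mm⁴.
Top flange: 230 × 16, A = 3 680 mm², y = 324 mm, Ī = 78 507 mm⁴.
Hole (subtracted): ⌀6, A = 28.27 mm², y = 166 mm, Ī = 63.62 mm⁴.
By symmetry the centroid is at mid-height, ȳ = 166 mm.
Transfer each piece to the horizontal axis through the centroid using Ī + A·d² with d = y − 166:
  bottom flange: d = -158 mm → contributes +91 946 027 mm⁴
  web: d = 0 mm → contributes +40 500 000 mm⁴
  top flange: d = 158 mm → contributes +91 946 027 mm⁴
  hole: d = 0 mm → contributes −63.62 mm⁴
Total I = 224 391 990 mm⁴.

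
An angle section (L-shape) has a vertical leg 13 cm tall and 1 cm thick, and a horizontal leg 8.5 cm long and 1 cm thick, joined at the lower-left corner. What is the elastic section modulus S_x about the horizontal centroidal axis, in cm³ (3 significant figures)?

S_x ≈ 40.8 cm³

Treat the section as a set of non-overlapping primitives; coordinates are from the bounding-box lower-left.
Vertical leg: 1 × 13, A = 13 cm², y = 6.5 cm, Ī = 183.08 cm⁴.
Horizontal leg (remainder): 7.5 × 1, A = 7.5 cm², y = 0.5 cm, Ī = 0.625 cm⁴.
Centroid: ȳ = ΣA·y / ΣA = 4.3049 cm.
Transfer each piece to the horizontal centroidal axis using Ī + A·d² with d = y − 4.3049:
  vertical leg: d = 2.1951 cm → contributes +245.72 cm⁴
  horizontal leg (remainder): d = -3.8049 cm → contributes +109.2 cm⁴
Total I = 354.93 cm⁴.
Extreme fibre distance c = 8.6951 cm; S = I/c = 40.819 cm³.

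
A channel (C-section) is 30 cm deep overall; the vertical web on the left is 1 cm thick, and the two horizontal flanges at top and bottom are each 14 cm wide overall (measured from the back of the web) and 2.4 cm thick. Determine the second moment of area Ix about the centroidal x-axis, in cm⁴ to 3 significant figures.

Ix ≈ 1.42 × 10⁴ cm⁴

Treat the section as a set of non-overlapping primitives; coordinates are from the bounding-box lower-left.
Web: 1 × 30, A = 30 cm², y = 15 cm, Ī = 2 250 cm⁴.
Top flange (beyond web): 13 × 2.4, A = 31.2 cm², y = 28.8 cm, Ī = 14.976 cm⁴.
Bottom flange (beyond web): 13 × 2.4, A = 31.2 cm², y = 1.2 cm, Ī = 14.976 cm⁴.
By symmetry the centroid is at mid-height, ȳ = 15 cm.
Transfer each piece to the centroidal x-axis using Ī + A·d² with d = y − 15:
  web: d = 0 cm → contributes +2 250 cm⁴
  top flange (beyond web): d = 13.8 cm → contributes +5956.7 cm⁴
  bottom flange (beyond web): d = -13.8 cm → contributes +5956.7 cm⁴
Total I = 14 163 cm⁴.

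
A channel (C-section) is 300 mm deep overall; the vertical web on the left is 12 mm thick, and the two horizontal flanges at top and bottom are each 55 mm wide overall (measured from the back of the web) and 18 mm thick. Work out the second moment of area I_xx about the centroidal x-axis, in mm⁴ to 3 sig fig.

I_xx ≈ 5.78 × 10⁷ mm⁴

Decompose the section into non-overlapping parts with the origin at the bottom-left of its bounding rectangle.
Web: 12 × 300, A = 3 600 mm², y = 150 mm, Ī = 27 000 000 mm⁴.
Top flange (beyond web): 43 × 18, A = 774 mm², y = 291 mm, Ī = 20 898 mm⁴.
Bottom flange (beyond web): 43 × 18, A = 774 mm², y = 9 mm, Ī = 20 898 mm⁴.
By symmetry the centroid is at mid-height, ȳ = 150 mm.
Transfer each piece to the centroidal x-axis using Ī + A·d² with d = y − 150:
  web: d = 0 mm → contributes +27 000 000 mm⁴
  top flange (beyond web): d = 141 mm → contributes +15 408 792 mm⁴
  bottom flange (beyond web): d = -141 mm → contributes +15 408 792 mm⁴
Total I = 57 817 584 mm⁴.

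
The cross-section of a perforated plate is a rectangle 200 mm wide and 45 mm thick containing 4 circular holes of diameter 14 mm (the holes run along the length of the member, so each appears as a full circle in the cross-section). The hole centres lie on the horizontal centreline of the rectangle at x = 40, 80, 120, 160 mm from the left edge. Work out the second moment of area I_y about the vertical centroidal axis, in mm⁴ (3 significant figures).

Treat the section as a set of non-overlapping primitives; coordinates are from the bounding-box lower-left.
Plate: 200 × 45, A = 9 000 mm², x = 100 mm, Ī = 30 000 000 mm⁴.
Hole 1 (subtracted): ⌀14, A = 153.94 mm², x = 40 mm, Ī = 1885.7 mm⁴.
Hole 2 (subtracted): ⌀14, A = 153.94 mm², x = 80 mm, Ī = 1885.7 mm⁴.
Hole 3 (subtracted): ⌀14, A = 153.94 mm², x = 120 mm, Ī = 1885.7 mm⁴.
Hole 4 (subtracted): ⌀14, A = 153.94 mm², x = 160 mm, Ī = 1885.7 mm⁴.
By symmetry the centroid is at mid-width, x̄ = 100 mm.
Transfer each piece to the vertical centroidal axis using Ī + A·d² with d = x − 100:
  plate: d = 0 mm → contributes +30 000 000 mm⁴
  hole 1: d = -60 mm → contributes −556 063 mm⁴
  hole 2: d = -20 mm → contributes −63 461 mm⁴
  hole 3: d = 20 mm → contributes −63 461 mm⁴
  hole 4: d = 60 mm → contributes −556 063 mm⁴
Total I = 28 760 953 mm⁴.

I_y ≈ 2.88 × 10⁷ mm⁴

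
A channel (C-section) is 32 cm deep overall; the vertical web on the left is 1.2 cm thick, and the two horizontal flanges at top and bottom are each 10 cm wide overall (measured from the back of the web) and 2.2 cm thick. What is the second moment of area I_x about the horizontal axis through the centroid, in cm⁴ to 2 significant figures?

I_x ≈ 1.2 × 10⁴ cm⁴

Decompose the section into non-overlapping parts with the origin at the bottom-left of its bounding rectangle.
Web: 1.2 × 32, A = 38.4 cm², y = 16 cm, Ī = 3 277 cm⁴.
Top flange (beyond web): 8.8 × 2.2, A = 19.36 cm², y = 30.9 cm, Ī = 7.809 cm⁴.
Bottom flange (beyond web): 8.8 × 2.2, A = 19.36 cm², y = 1.1 cm, Ī = 7.809 cm⁴.
By symmetry the centroid is at mid-height, ȳ = 16 cm.
Transfer each piece to the horizontal axis through the centroid using Ī + A·d² with d = y − 16:
  web: d = 0 cm → contributes +3 277 cm⁴
  top flange (beyond web): d = 14.9 cm → contributes +4 306 cm⁴
  bottom flange (beyond web): d = -14.9 cm → contributes +4 306 cm⁴
Total I = 11 889 cm⁴.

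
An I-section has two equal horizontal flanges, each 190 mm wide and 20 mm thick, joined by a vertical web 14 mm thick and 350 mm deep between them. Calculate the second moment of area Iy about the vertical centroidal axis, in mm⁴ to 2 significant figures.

Split into non-overlapping primitives; take the origin at the lower-left of the bounding box.
Bottom flange: 190 × 20, A = 3 800 mm², x = 95 mm, Ī = 11 431 667 mm⁴.
Web: 14 × 350, A = 4 900 mm², x = 95 mm, Ī = 80 033 mm⁴.
Top flange: 190 × 20, A = 3 800 mm², x = 95 mm, Ī = 11 431 667 mm⁴.
By symmetry the centroid is at mid-width, x̄ = 95 mm.
All pieces are centred on the vertical centroidal axis, so I = ΣĪ = 22 943 367 mm⁴.

Iy ≈ 2.3 × 10⁷ mm⁴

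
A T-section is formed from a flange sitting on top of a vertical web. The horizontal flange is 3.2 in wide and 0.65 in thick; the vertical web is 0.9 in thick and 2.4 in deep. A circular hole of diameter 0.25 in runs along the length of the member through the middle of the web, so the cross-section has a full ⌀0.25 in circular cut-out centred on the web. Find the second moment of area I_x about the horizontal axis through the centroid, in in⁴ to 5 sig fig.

Treat the section as a set of non-overlapping primitives; coordinates are from the bounding-box lower-left.
Flange: 3.2 × 0.65, A = 2.08 in², y = 2.725 in, Ī = 0.07323333 in⁴.
Web: 0.9 × 2.4, A = 2.16 in², y = 1.2 in, Ī = 1.0368 in⁴.
Hole (subtracted): ⌀0.25, A = 0.04908739 in², y = 1.2 in, Ī = 0.0001917476 in⁴.
Centroid: ȳ = ΣA·y / ΣA = 1.956876 in.
Transfer each piece to the horizontal axis through the centroid using Ī + A·d² with d = y − 1.956876:
  flange: d = 0.7681243 in → contributes +1.300464 in⁴
  web: d = -0.7568757 in → contributes +2.274179 in⁴
  hole: d = -0.7568757 in → contributes −0.02831199 in⁴
Total I = 3.546332 in⁴.

I_x ≈ 3.5463 in⁴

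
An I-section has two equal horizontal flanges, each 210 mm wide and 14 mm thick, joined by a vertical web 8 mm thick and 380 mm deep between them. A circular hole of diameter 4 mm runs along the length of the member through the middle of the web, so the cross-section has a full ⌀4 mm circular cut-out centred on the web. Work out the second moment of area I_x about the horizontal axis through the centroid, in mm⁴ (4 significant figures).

Treat the section as a set of non-overlapping primitives; coordinates are from the bounding-box lower-left.
Bottom flange: 210 × 14, A = 2 940 mm², y = 7 mm, Ī = 48 020 mm⁴.
Web: 8 × 380, A = 3 040 mm², y = 204 mm, Ī = 36 581 333 mm⁴.
Top flange: 210 × 14, A = 2 940 mm², y = 401 mm, Ī = 48 020 mm⁴.
Hole (subtracted): ⌀4, A = 12.5664 mm², y = 204 mm, Ī = 12.5664 mm⁴.
By symmetry the centroid is at mid-height, ȳ = 204 mm.
Transfer each piece to the horizontal axis through the centroid using Ī + A·d² with d = y − 204:
  bottom flange: d = -197 mm → contributes +114 146 480 mm⁴
  web: d = 0 mm → contributes +36 581 333 mm⁴
  top flange: d = 197 mm → contributes +114 146 480 mm⁴
  hole: d = 0 mm → contributes −12.5664 mm⁴
Total I = 264 874 281 mm⁴.

I_x ≈ 2.649 × 10⁸ mm⁴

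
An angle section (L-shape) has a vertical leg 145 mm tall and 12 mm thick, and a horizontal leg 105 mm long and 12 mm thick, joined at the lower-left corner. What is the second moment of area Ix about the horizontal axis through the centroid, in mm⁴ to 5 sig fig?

Ix ≈ 6.0688 × 10⁶ mm⁴

Split into non-overlapping primitives; take the origin at the lower-left of the bounding box.
Vertical leg: 12 × 145, A = 1 740 mm², y = 72.5 mm, Ī = 3 048 625 mm⁴.
Horizontal leg (remainder): 93 × 12, A = 1 116 mm², y = 6 mm, Ī = 13 392 mm⁴.
Centroid: ȳ = ΣA·y / ΣA = 46.51471 mm.
Transfer each piece to the horizontal axis through the centroid using Ī + A·d² with d = y − 46.51471:
  vertical leg: d = 25.98529 mm → contributes +4 223 535 mm⁴
  horizontal leg (remainder): d = -40.51471 mm → contributes +1 845 241 mm⁴
Total I = 6 068 775 mm⁴.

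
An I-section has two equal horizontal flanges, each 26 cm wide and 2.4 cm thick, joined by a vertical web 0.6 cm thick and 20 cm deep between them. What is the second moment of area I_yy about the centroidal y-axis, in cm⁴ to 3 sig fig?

I_yy ≈ 7030 cm⁴

Treat the section as a set of non-overlapping primitives; coordinates are from the bounding-box lower-left.
Bottom flange: 26 × 2.4, A = 62.4 cm², x = 13 cm, Ī = 3515.2 cm⁴.
Web: 0.6 × 20, A = 12 cm², x = 13 cm, Ī = 0.36 cm⁴.
Top flange: 26 × 2.4, A = 62.4 cm², x = 13 cm, Ī = 3515.2 cm⁴.
By symmetry the centroid is at mid-width, x̄ = 13 cm.
All pieces are centred on the centroidal y-axis, so I = ΣĪ = 7030.8 cm⁴.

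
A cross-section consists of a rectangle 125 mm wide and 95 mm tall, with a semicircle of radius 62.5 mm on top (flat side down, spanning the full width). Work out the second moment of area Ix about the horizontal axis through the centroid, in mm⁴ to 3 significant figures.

Ix ≈ 3.28 × 10⁷ mm⁴

Decompose the section into non-overlapping parts with the origin at the bottom-left of its bounding rectangle.
Rectangular body: 125 × 95, A = 11 875 mm², y = 47.5 mm, Ī = 8 930 990 mm⁴.
Semicircular cap: semicircle r = 62.5, A = 6135.9 mm², y = 121.53 mm, Ī = 1 674 758 mm⁴.
Centroid: ȳ = ΣA·y / ΣA = 72.719 mm.
Transfer each piece to the horizontal axis through the centroid using Ī + A·d² with d = y − 72.719:
  rectangular body: d = -25.219 mm → contributes +16 483 442 mm⁴
  semicircular cap: d = 48.807 mm → contributes +16 291 201 mm⁴
Total I = 32 774 643 mm⁴.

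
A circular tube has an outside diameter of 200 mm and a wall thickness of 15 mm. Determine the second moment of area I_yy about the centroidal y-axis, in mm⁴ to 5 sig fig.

Decompose the section into non-overlapping parts with the origin at the bottom-left of its bounding rectangle.
Outer circle: ⌀200, A = 31415.93 mm², x = 100 mm, Ī = 78 539 816 mm⁴.
Bore (subtracted): ⌀170, A = 22698.01 mm², x = 100 mm, Ī = 40 998 275 mm⁴.
By symmetry the centroid is at mid-width, x̄ = 100 mm.
All pieces are centred on the centroidal y-axis, so I = ΣĪ (holes subtracted) = 37 541 541 mm⁴.

I_yy ≈ 3.7542 × 10⁷ mm⁴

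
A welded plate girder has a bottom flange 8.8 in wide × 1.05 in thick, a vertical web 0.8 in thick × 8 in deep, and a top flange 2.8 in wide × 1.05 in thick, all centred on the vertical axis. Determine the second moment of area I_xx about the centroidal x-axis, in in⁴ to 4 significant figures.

I_xx ≈ 240.9 in⁴

Treat the section as a set of non-overlapping primitives; coordinates are from the bounding-box lower-left.
Bottom plate: 8.8 × 1.05, A = 9.24 in², y = 0.525 in, Ī = 0.848925 in⁴.
Web plate: 0.8 × 8, A = 6.4 in², y = 5.05 in, Ī = 34.1333 in⁴.
Top plate: 2.8 × 1.05, A = 2.94 in², y = 9.575 in, Ī = 0.270113 in⁴.
Centroid: ȳ = ΣA·y / ΣA = 3.51569 in.
Transfer each piece to the centroidal x-axis using Ī + A·d² with d = y − 3.51569:
  bottom plate: d = -2.99069 in → contributes +83.4935 in⁴
  web plate: d = 1.53431 in → contributes +49.1996 in⁴
  top plate: d = 6.05931 in → contributes +108.213 in⁴
Total I = 240.906 in⁴.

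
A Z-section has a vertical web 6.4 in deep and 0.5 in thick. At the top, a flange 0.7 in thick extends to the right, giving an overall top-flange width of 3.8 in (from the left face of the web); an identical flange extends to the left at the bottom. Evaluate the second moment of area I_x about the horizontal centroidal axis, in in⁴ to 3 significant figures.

Break the section into simple shapes (no overlaps), measuring from the bottom-left corner of the bounding box.
Web: 0.5 × 6.4, A = 3.2 in², y = 3.2 in, Ī = 10.923 in⁴.
Top flange (beyond web): 3.3 × 0.7, A = 2.31 in², y = 6.05 in, Ī = 0.094325 in⁴.
Bottom flange (beyond web): 3.3 × 0.7, A = 2.31 in², y = 0.35 in, Ī = 0.094325 in⁴.
Centroid: ȳ = ΣA·y / ΣA = 3.2 in.
Transfer each piece to the horizontal centroidal axis using Ī + A·d² with d = y − 3.2:
  web: d = 0 in → contributes +10.923 in⁴
  top flange (beyond web): d = 2.85 in → contributes +18.857 in⁴
  bottom flange (beyond web): d = -2.85 in → contributes +18.857 in⁴
Total I = 48.637 in⁴.

I_x ≈ 48.6 in⁴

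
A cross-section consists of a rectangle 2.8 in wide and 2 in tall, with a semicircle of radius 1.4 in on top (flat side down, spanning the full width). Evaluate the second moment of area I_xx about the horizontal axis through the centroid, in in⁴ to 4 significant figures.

I_xx ≈ 7.337 in⁴

Split into non-overlapping primitives; take the origin at the lower-left of the bounding box.
Rectangular body: 2.8 × 2, A = 5.6 in², y = 1 in, Ī = 1.86667 in⁴.
Semicircular cap: semicircle r = 1.4, A = 3.07876 in², y = 2.59418 in, Ī = 0.421642 in⁴.
Centroid: ȳ = ΣA·y / ΣA = 1.56553 in.
Transfer each piece to the horizontal axis through the centroid using Ī + A·d² with d = y − 1.56553:
  rectangular body: d = -0.565529 in → contributes +3.65768 in⁴
  semicircular cap: d = 1.02865 in → contributes +3.67934 in⁴
Total I = 7.33702 in⁴.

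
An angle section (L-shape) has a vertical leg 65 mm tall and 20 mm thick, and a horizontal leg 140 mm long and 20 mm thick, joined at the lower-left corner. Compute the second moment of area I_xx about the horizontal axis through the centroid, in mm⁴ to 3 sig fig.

Decompose the section into non-overlapping parts with the origin at the bottom-left of its bounding rectangle.
Vertical leg: 20 × 65, A = 1 300 mm², y = 32.5 mm, Ī = 457 708 mm⁴.
Horizontal leg (remainder): 120 × 20, A = 2 400 mm², y = 10 mm, Ī = 80 000 mm⁴.
Centroid: ȳ = ΣA·y / ΣA = 17.905 mm.
Transfer each piece to the horizontal axis through the centroid using Ī + A·d² with d = y − 17.905:
  vertical leg: d = 14.595 mm → contributes +734 611 mm⁴
  horizontal leg (remainder): d = -7.9054 mm → contributes +229 989 mm⁴
Total I = 964 600 mm⁴.

I_xx ≈ 9.65 × 10⁵ mm⁴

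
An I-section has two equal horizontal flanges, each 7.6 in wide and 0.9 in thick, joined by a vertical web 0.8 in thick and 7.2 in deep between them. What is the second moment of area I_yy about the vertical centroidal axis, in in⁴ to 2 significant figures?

I_yy ≈ 66 in⁴

Decompose the section into non-overlapping parts with the origin at the bottom-left of its bounding rectangle.
Bottom flange: 7.6 × 0.9, A = 6.84 in², x = 3.8 in, Ī = 32.92 in⁴.
Web: 0.8 × 7.2, A = 5.76 in², x = 3.8 in, Ī = 0.3072 in⁴.
Top flange: 7.6 × 0.9, A = 6.84 in², x = 3.8 in, Ī = 32.92 in⁴.
By symmetry the centroid is at mid-width, x̄ = 3.8 in.
All pieces are centred on the vertical centroidal axis, so I = ΣĪ = 66.15 in⁴.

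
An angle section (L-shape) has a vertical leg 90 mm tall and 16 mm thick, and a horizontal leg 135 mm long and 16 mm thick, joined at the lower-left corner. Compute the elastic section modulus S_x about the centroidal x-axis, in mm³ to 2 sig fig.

Treat the section as a set of non-overlapping primitives; coordinates are from the bounding-box lower-left.
Vertical leg: 16 × 90, A = 1 440 mm², y = 45 mm, Ī = 972 000 mm⁴.
Horizontal leg (remainder): 119 × 16, A = 1 904 mm², y = 8 mm, Ī = 40 619 mm⁴.
Centroid: ȳ = ΣA·y / ΣA = 23.93 mm.
Transfer each piece to the centroidal x-axis using Ī + A·d² with d = y − 23.93:
  vertical leg: d = 21.07 mm → contributes +1 611 098 mm⁴
  horizontal leg (remainder): d = -15.93 mm → contributes +523 970 mm⁴
Total I = 2 135 068 mm⁴.
Extreme fibre distance c = 66.07 mm; S = I/c = 32 317 mm³.

S_x ≈ 3.2 × 10⁴ mm³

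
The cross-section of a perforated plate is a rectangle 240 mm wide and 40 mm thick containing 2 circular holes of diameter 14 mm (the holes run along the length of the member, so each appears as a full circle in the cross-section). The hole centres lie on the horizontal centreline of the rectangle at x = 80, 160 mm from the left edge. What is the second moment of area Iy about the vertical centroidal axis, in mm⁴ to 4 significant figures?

Treat the section as a set of non-overlapping primitives; coordinates are from the bounding-box lower-left.
Plate: 240 × 40, A = 9 600 mm², x = 120 mm, Ī = 46 080 000 mm⁴.
Hole 1 (subtracted): ⌀14, A = 153.938 mm², x = 80 mm, Ī = 1885.74 mm⁴.
Hole 2 (subtracted): ⌀14, A = 153.938 mm², x = 160 mm, Ī = 1885.74 mm⁴.
By symmetry the centroid is at mid-width, x̄ = 120 mm.
Transfer each piece to the vertical centroidal axis using Ī + A·d² with d = x − 120:
  plate: d = 0 mm → contributes +46 080 000 mm⁴
  hole 1: d = -40 mm → contributes −248 187 mm⁴
  hole 2: d = 40 mm → contributes −248 187 mm⁴
Total I = 45 583 627 mm⁴.

Iy ≈ 4.558 × 10⁷ mm⁴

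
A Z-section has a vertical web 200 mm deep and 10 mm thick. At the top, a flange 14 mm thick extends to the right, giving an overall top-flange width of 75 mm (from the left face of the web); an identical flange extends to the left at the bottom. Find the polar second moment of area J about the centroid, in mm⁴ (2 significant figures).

Treat the section as a set of non-overlapping primitives; coordinates are from the bounding-box lower-left.
Web: 10 × 200, A = 2 000 mm², y = 100 mm, Ī = 6 666 667 mm⁴.
Top flange (beyond web): 65 × 14, A = 910 mm², y = 193 mm, Ī = 14 863 mm⁴.
Bottom flange (beyond web): 65 × 14, A = 910 mm², y = 7 mm, Ī = 14 863 mm⁴.
Centroid: ȳ = ΣA·y / ΣA = 100 mm.
Transfer each piece to the centroidal x-axis using Ī + A·d² with d = y − 100:
  web: d = 0 mm → contributes +6 666 667 mm⁴
  top flange (beyond web): d = 93 mm → contributes +7 885 453 mm⁴
  bottom flange (beyond web): d = -93 mm → contributes +7 885 453 mm⁴
Total I = 22 437 573 mm⁴.
For the y-axis: x̄ = 70 mm.
Repeating about the centroidal y-axis gives I_y = 3 216 833 mm⁴.
Polar second moment: J = I_x + I_y = 25 654 407 mm⁴.

J ≈ 2.6 × 10⁷ mm⁴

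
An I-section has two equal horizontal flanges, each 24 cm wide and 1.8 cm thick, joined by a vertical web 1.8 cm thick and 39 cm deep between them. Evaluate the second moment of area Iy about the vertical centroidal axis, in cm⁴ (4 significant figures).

Iy ≈ 4166 cm⁴

Decompose the section into non-overlapping parts with the origin at the bottom-left of its bounding rectangle.
Bottom flange: 24 × 1.8, A = 43.2 cm², x = 12 cm, Ī = 2073.6 cm⁴.
Web: 1.8 × 39, A = 70.2 cm², x = 12 cm, Ī = 18.954 cm⁴.
Top flange: 24 × 1.8, A = 43.2 cm², x = 12 cm, Ī = 2073.6 cm⁴.
By symmetry the centroid is at mid-width, x̄ = 12 cm.
All pieces are centred on the vertical centroidal axis, so I = ΣĪ = 4166.15 cm⁴.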